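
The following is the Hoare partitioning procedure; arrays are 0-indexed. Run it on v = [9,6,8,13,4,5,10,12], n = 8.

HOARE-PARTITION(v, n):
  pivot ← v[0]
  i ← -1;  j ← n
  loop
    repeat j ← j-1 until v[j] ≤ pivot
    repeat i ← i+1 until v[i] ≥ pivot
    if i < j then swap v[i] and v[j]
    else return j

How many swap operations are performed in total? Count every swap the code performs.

2

pivot = v[0] = 9; i = -1, j = 8
j→5 (v[5]=5≤9), i→0 (v[0]=9≥9); i<j, swap → [5,6,8,13,4,9,10,12]
j→4 (v[4]=4≤9), i→3 (v[3]=13≥9); i<j, swap → [5,6,8,4,13,9,10,12]
j→3, i→4; i≥j, return j=3. v = [5,6,8,4,13,9,10,12]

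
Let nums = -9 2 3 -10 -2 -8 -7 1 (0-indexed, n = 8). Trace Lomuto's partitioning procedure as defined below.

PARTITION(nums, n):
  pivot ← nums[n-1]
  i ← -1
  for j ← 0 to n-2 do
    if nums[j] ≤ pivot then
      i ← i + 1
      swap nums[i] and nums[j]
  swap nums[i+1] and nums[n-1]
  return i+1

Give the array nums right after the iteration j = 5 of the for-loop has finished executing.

pivot=1, i=-1
j=0: -9≤1, i=0, swap(0,0) ⇒ -9 2 3 -10 -2 -8 -7 1
j=1: 2>1, skip
j=2: 3>1, skip
j=3: -10≤1, i=1, swap(1,3) ⇒ -9 -10 3 2 -2 -8 -7 1
j=4: -2≤1, i=2, swap(2,4) ⇒ -9 -10 -2 2 3 -8 -7 1
j=5: -8≤1, i=3, swap(3,5) ⇒ -9 -10 -2 -8 3 2 -7 1
(after j=5) nums = -9 -10 -2 -8 3 2 -7 1

-9 -10 -2 -8 3 2 -7 1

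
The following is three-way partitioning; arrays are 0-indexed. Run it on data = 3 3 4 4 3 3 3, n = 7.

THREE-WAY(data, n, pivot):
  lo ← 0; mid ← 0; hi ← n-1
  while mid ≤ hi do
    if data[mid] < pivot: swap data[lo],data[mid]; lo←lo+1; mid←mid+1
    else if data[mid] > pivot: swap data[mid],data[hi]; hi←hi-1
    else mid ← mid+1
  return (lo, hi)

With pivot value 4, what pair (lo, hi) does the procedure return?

pivot = 4; lo=0, mid=0, hi=6
data[mid]=3<4: swap data[0],data[0]; lo=1,mid=1 → 3 3 4 4 3 3 3
data[mid]=3<4: swap data[1],data[1]; lo=2,mid=2 → 3 3 4 4 3 3 3
data[mid]=4=4: mid=3
data[mid]=4=4: mid=4
data[mid]=3<4: swap data[2],data[4]; lo=3,mid=5 → 3 3 3 4 4 3 3
data[mid]=3<4: swap data[3],data[5]; lo=4,mid=6 → 3 3 3 3 4 4 3
data[mid]=3<4: swap data[4],data[6]; lo=5,mid=7 → 3 3 3 3 3 4 4
end: lo=5, hi=6; data = 3 3 3 3 3 4 4

(5, 6)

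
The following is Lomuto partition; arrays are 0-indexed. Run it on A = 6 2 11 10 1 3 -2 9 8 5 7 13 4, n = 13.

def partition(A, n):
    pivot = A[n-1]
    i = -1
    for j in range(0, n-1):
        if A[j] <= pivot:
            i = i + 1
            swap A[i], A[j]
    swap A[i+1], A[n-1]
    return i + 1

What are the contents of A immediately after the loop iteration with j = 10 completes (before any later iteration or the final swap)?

pivot = A[12] = 4; i = -1
j=0: A[0]=6 > 4 → no swap
j=1: A[1]=2 ≤ 4 → i=0, swap A[0],A[1] → 2 6 11 10 1 3 -2 9 8 5 7 13 4
j=2: A[2]=11 > 4 → no swap
j=3: A[3]=10 > 4 → no swap
j=4: A[4]=1 ≤ 4 → i=1, swap A[1],A[4] → 2 1 11 10 6 3 -2 9 8 5 7 13 4
j=5: A[5]=3 ≤ 4 → i=2, swap A[2],A[5] → 2 1 3 10 6 11 -2 9 8 5 7 13 4
j=6: A[6]=-2 ≤ 4 → i=3, swap A[3],A[6] → 2 1 3 -2 6 11 10 9 8 5 7 13 4
j=7: A[7]=9 > 4 → no swap
j=8: A[8]=8 > 4 → no swap
j=9: A[9]=5 > 4 → no swap
j=10: A[10]=7 > 4 → no swap
(after j=10) A = 2 1 3 -2 6 11 10 9 8 5 7 13 4

2 1 3 -2 6 11 10 9 8 5 7 13 4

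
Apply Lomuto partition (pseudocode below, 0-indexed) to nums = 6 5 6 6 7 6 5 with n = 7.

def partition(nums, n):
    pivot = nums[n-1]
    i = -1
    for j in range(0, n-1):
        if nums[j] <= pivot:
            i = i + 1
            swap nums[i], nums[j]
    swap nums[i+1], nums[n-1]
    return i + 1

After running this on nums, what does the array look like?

5 5 6 6 7 6 6

pivot = nums[6] = 5; i = -1
j=0: nums[0]=6 > 5 → no swap
j=1: nums[1]=5 ≤ 5 → i=0, swap nums[0],nums[1] → 5 6 6 6 7 6 5
j=2: nums[2]=6 > 5 → no swap
j=3: nums[3]=6 > 5 → no swap
j=4: nums[4]=7 > 5 → no swap
j=5: nums[5]=6 > 5 → no swap
final swap nums[1],nums[6] → 5 5 6 6 7 6 6; return 1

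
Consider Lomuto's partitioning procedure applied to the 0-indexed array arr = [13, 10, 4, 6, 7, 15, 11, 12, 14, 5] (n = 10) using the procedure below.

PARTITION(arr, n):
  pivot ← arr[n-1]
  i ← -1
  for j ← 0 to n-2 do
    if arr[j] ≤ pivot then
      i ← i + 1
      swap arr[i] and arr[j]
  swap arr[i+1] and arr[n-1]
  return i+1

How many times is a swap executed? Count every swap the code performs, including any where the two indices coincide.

2

pivot=5, i=-1
j=0: 13>5, skip
j=1: 10>5, skip
j=2: 4≤5, i=0, swap(0,2) ⇒ [4, 10, 13, 6, 7, 15, 11, 12, 14, 5]
j=3: 6>5, skip
j=4: 7>5, skip
j=5: 15>5, skip
j=6: 11>5, skip
j=7: 12>5, skip
j=8: 14>5, skip
swap(1,9) ⇒ [4, 5, 13, 6, 7, 15, 11, 12, 14, 10]; return 1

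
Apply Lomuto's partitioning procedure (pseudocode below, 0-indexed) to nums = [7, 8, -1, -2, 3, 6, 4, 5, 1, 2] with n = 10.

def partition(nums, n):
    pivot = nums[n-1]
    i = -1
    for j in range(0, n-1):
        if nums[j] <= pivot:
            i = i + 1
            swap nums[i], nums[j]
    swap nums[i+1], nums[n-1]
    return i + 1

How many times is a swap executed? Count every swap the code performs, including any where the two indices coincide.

pivot=2, i=-1
j=0: 7>2, skip
j=1: 8>2, skip
j=2: -1≤2, i=0, swap(0,2) ⇒ [-1, 8, 7, -2, 3, 6, 4, 5, 1, 2]
j=3: -2≤2, i=1, swap(1,3) ⇒ [-1, -2, 7, 8, 3, 6, 4, 5, 1, 2]
j=4: 3>2, skip
j=5: 6>2, skip
j=6: 4>2, skip
j=7: 5>2, skip
j=8: 1≤2, i=2, swap(2,8) ⇒ [-1, -2, 1, 8, 3, 6, 4, 5, 7, 2]
swap(3,9) ⇒ [-1, -2, 1, 2, 3, 6, 4, 5, 7, 8]; return 3

4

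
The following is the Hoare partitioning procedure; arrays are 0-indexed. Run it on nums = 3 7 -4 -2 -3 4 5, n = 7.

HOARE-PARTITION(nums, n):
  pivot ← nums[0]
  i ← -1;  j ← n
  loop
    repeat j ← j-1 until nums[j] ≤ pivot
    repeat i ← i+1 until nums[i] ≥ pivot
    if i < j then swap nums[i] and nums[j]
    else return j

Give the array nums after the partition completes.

pivot = nums[0] = 3; i = -1, j = 7
j→4 (nums[4]=-3≤3), i→0 (nums[0]=3≥3); i<j, swap → -3 7 -4 -2 3 4 5
j→3 (nums[3]=-2≤3), i→1 (nums[1]=7≥3); i<j, swap → -3 -2 -4 7 3 4 5
j→2, i→3; i≥j, return j=2. nums = -3 -2 -4 7 3 4 5

-3 -2 -4 7 3 4 5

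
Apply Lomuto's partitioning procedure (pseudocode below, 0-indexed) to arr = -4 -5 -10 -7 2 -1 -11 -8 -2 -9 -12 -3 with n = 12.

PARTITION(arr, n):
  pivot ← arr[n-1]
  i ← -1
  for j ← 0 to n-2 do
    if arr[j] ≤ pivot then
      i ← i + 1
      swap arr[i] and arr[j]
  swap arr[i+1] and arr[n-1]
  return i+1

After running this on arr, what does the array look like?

pivot=-3, i=-1
j=0: -4≤-3, i=0, swap(0,0) ⇒ -4 -5 -10 -7 2 -1 -11 -8 -2 -9 -12 -3
j=1: -5≤-3, i=1, swap(1,1) ⇒ -4 -5 -10 -7 2 -1 -11 -8 -2 -9 -12 -3
j=2: -10≤-3, i=2, swap(2,2) ⇒ -4 -5 -10 -7 2 -1 -11 -8 -2 -9 -12 -3
j=3: -7≤-3, i=3, swap(3,3) ⇒ -4 -5 -10 -7 2 -1 -11 -8 -2 -9 -12 -3
j=4: 2>-3, skip
j=5: -1>-3, skip
j=6: -11≤-3, i=4, swap(4,6) ⇒ -4 -5 -10 -7 -11 -1 2 -8 -2 -9 -12 -3
j=7: -8≤-3, i=5, swap(5,7) ⇒ -4 -5 -10 -7 -11 -8 2 -1 -2 -9 -12 -3
j=8: -2>-3, skip
j=9: -9≤-3, i=6, swap(6,9) ⇒ -4 -5 -10 -7 -11 -8 -9 -1 -2 2 -12 -3
j=10: -12≤-3, i=7, swap(7,10) ⇒ -4 -5 -10 -7 -11 -8 -9 -12 -2 2 -1 -3
swap(8,11) ⇒ -4 -5 -10 -7 -11 -8 -9 -12 -3 2 -1 -2; return 8

-4 -5 -10 -7 -11 -8 -9 -12 -3 2 -1 -2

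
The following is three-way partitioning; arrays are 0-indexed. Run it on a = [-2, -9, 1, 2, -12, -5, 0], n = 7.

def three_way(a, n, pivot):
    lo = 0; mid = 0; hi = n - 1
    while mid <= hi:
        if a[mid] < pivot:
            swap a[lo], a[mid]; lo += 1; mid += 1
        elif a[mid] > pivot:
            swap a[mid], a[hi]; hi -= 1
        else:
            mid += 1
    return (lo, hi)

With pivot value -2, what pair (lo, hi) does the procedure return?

(3, 3)

lo=0 mid=0 hi=6
-2=-2: mid=1
-9<-2: swap(0,1), lo=1 mid=2 ⇒ [-9, -2, 1, 2, -12, -5, 0]
1>-2: swap(2,6), hi=5 ⇒ [-9, -2, 0, 2, -12, -5, 1]
0>-2: swap(2,5), hi=4 ⇒ [-9, -2, -5, 2, -12, 0, 1]
-5<-2: swap(1,2), lo=2 mid=3 ⇒ [-9, -5, -2, 2, -12, 0, 1]
2>-2: swap(3,4), hi=3 ⇒ [-9, -5, -2, -12, 2, 0, 1]
-12<-2: swap(2,3), lo=3 mid=4 ⇒ [-9, -5, -12, -2, 2, 0, 1]
done. lo=3 hi=3; a=[-9, -5, -12, -2, 2, 0, 1]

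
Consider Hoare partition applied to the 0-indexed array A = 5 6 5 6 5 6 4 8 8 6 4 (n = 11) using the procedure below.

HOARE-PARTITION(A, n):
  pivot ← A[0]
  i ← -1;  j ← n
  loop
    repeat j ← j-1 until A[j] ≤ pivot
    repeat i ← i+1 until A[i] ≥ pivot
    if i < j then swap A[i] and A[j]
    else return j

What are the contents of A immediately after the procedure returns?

pivot=5
j stops at 10 (4), i stops at 0 (5); swap ⇒ 4 6 5 6 5 6 4 8 8 6 5
j stops at 6 (4), i stops at 1 (6); swap ⇒ 4 4 5 6 5 6 6 8 8 6 5
j stops at 4 (5), i stops at 2 (5); swap ⇒ 4 4 5 6 5 6 6 8 8 6 5
j stops at 2, i stops at 3; i≥j ⇒ return 2. A=4 4 5 6 5 6 6 8 8 6 5

4 4 5 6 5 6 6 8 8 6 5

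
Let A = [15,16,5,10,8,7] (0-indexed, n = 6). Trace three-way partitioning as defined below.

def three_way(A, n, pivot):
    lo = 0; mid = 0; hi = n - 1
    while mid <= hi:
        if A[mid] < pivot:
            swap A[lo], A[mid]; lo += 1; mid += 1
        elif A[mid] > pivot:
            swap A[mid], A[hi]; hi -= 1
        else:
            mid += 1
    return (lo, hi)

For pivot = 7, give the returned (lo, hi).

lo=0 mid=0 hi=5
15>7: swap(0,5), hi=4 ⇒ [7,16,5,10,8,15]
7=7: mid=1
16>7: swap(1,4), hi=3 ⇒ [7,8,5,10,16,15]
8>7: swap(1,3), hi=2 ⇒ [7,10,5,8,16,15]
10>7: swap(1,2), hi=1 ⇒ [7,5,10,8,16,15]
5<7: swap(0,1), lo=1 mid=2 ⇒ [5,7,10,8,16,15]
done. lo=1 hi=1; A=[5,7,10,8,16,15]

(1, 1)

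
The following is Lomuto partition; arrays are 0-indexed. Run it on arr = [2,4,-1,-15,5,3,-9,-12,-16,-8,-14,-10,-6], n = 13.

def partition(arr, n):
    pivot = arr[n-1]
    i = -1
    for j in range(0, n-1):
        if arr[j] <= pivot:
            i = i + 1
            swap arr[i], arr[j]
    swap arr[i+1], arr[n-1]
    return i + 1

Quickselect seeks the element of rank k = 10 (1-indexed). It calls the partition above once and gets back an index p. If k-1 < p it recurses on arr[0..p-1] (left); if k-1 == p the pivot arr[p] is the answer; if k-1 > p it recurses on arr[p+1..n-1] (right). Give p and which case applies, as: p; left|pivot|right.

pivot=-6, i=-1
j=0: 2>-6, skip
j=1: 4>-6, skip
j=2: -1>-6, skip
j=3: -15≤-6, i=0, swap(0,3) ⇒ [-15,4,-1,2,5,3,-9,-12,-16,-8,-14,-10,-6]
j=4: 5>-6, skip
j=5: 3>-6, skip
j=6: -9≤-6, i=1, swap(1,6) ⇒ [-15,-9,-1,2,5,3,4,-12,-16,-8,-14,-10,-6]
j=7: -12≤-6, i=2, swap(2,7) ⇒ [-15,-9,-12,2,5,3,4,-1,-16,-8,-14,-10,-6]
j=8: -16≤-6, i=3, swap(3,8) ⇒ [-15,-9,-12,-16,5,3,4,-1,2,-8,-14,-10,-6]
j=9: -8≤-6, i=4, swap(4,9) ⇒ [-15,-9,-12,-16,-8,3,4,-1,2,5,-14,-10,-6]
j=10: -14≤-6, i=5, swap(5,10) ⇒ [-15,-9,-12,-16,-8,-14,4,-1,2,5,3,-10,-6]
j=11: -10≤-6, i=6, swap(6,11) ⇒ [-15,-9,-12,-16,-8,-14,-10,-1,2,5,3,4,-6]
swap(7,12) ⇒ [-15,-9,-12,-16,-8,-14,-10,-6,2,5,3,4,-1]; return 7
p = 7; k-1 = 9 > 7 ⇒ right

7; right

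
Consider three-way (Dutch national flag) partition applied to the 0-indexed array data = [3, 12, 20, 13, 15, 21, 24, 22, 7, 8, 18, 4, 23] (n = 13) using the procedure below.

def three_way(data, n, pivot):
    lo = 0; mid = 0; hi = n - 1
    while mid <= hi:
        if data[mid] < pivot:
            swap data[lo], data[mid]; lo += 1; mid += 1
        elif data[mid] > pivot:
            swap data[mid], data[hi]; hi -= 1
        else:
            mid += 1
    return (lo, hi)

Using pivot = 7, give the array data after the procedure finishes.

pivot = 7; lo=0, mid=0, hi=12
data[mid]=3<7: swap data[0],data[0]; lo=1,mid=1 → [3, 12, 20, 13, 15, 21, 24, 22, 7, 8, 18, 4, 23]
data[mid]=12>7: swap data[1],data[12]; hi=11 → [3, 23, 20, 13, 15, 21, 24, 22, 7, 8, 18, 4, 12]
data[mid]=23>7: swap data[1],data[11]; hi=10 → [3, 4, 20, 13, 15, 21, 24, 22, 7, 8, 18, 23, 12]
data[mid]=4<7: swap data[1],data[1]; lo=2,mid=2 → [3, 4, 20, 13, 15, 21, 24, 22, 7, 8, 18, 23, 12]
data[mid]=20>7: swap data[2],data[10]; hi=9 → [3, 4, 18, 13, 15, 21, 24, 22, 7, 8, 20, 23, 12]
data[mid]=18>7: swap data[2],data[9]; hi=8 → [3, 4, 8, 13, 15, 21, 24, 22, 7, 18, 20, 23, 12]
data[mid]=8>7: swap data[2],data[8]; hi=7 → [3, 4, 7, 13, 15, 21, 24, 22, 8, 18, 20, 23, 12]
data[mid]=7=7: mid=3
data[mid]=13>7: swap data[3],data[7]; hi=6 → [3, 4, 7, 22, 15, 21, 24, 13, 8, 18, 20, 23, 12]
data[mid]=22>7: swap data[3],data[6]; hi=5 → [3, 4, 7, 24, 15, 21, 22, 13, 8, 18, 20, 23, 12]
data[mid]=24>7: swap data[3],data[5]; hi=4 → [3, 4, 7, 21, 15, 24, 22, 13, 8, 18, 20, 23, 12]
data[mid]=21>7: swap data[3],data[4]; hi=3 → [3, 4, 7, 15, 21, 24, 22, 13, 8, 18, 20, 23, 12]
data[mid]=15>7: swap data[3],data[3]; hi=2 → [3, 4, 7, 15, 21, 24, 22, 13, 8, 18, 20, 23, 12]
end: lo=2, hi=2; data = [3, 4, 7, 15, 21, 24, 22, 13, 8, 18, 20, 23, 12]

[3, 4, 7, 15, 21, 24, 22, 13, 8, 18, 20, 23, 12]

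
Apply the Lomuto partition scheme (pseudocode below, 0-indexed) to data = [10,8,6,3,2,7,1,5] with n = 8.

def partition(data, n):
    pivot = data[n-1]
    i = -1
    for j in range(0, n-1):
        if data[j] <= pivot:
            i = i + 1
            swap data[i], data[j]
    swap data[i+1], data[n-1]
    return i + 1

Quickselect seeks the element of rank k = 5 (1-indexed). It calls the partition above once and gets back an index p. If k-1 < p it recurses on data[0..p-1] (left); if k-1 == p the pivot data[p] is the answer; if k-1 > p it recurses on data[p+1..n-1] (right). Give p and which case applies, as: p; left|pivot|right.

3; right

pivot=5, i=-1
j=0: 10>5, skip
j=1: 8>5, skip
j=2: 6>5, skip
j=3: 3≤5, i=0, swap(0,3) ⇒ [3,8,6,10,2,7,1,5]
j=4: 2≤5, i=1, swap(1,4) ⇒ [3,2,6,10,8,7,1,5]
j=5: 7>5, skip
j=6: 1≤5, i=2, swap(2,6) ⇒ [3,2,1,10,8,7,6,5]
swap(3,7) ⇒ [3,2,1,5,8,7,6,10]; return 3
p = 3; k-1 = 4 > 3 ⇒ right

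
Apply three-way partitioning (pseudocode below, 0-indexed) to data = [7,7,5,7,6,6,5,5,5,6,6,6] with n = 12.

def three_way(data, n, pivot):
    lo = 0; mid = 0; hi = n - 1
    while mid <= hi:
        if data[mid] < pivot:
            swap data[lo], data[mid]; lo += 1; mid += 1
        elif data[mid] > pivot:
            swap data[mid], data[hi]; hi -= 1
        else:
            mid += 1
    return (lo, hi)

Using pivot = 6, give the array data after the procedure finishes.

lo=0 mid=0 hi=11
7>6: swap(0,11), hi=10 ⇒ [6,7,5,7,6,6,5,5,5,6,6,7]
6=6: mid=1
7>6: swap(1,10), hi=9 ⇒ [6,6,5,7,6,6,5,5,5,6,7,7]
6=6: mid=2
5<6: swap(0,2), lo=1 mid=3 ⇒ [5,6,6,7,6,6,5,5,5,6,7,7]
7>6: swap(3,9), hi=8 ⇒ [5,6,6,6,6,6,5,5,5,7,7,7]
6=6: mid=4
6=6: mid=5
6=6: mid=6
5<6: swap(1,6), lo=2 mid=7 ⇒ [5,5,6,6,6,6,6,5,5,7,7,7]
5<6: swap(2,7), lo=3 mid=8 ⇒ [5,5,5,6,6,6,6,6,5,7,7,7]
5<6: swap(3,8), lo=4 mid=9 ⇒ [5,5,5,5,6,6,6,6,6,7,7,7]
done. lo=4 hi=8; data=[5,5,5,5,6,6,6,6,6,7,7,7]

[5,5,5,5,6,6,6,6,6,7,7,7]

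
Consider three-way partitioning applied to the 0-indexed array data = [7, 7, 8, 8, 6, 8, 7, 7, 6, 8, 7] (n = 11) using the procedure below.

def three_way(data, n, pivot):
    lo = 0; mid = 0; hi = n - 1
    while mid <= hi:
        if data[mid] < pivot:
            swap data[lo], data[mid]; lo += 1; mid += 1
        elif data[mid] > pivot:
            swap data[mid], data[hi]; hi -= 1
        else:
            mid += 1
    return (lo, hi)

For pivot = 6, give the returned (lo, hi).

lo=0 mid=0 hi=10
7>6: swap(0,10), hi=9 ⇒ [7, 7, 8, 8, 6, 8, 7, 7, 6, 8, 7]
7>6: swap(0,9), hi=8 ⇒ [8, 7, 8, 8, 6, 8, 7, 7, 6, 7, 7]
8>6: swap(0,8), hi=7 ⇒ [6, 7, 8, 8, 6, 8, 7, 7, 8, 7, 7]
6=6: mid=1
7>6: swap(1,7), hi=6 ⇒ [6, 7, 8, 8, 6, 8, 7, 7, 8, 7, 7]
7>6: swap(1,6), hi=5 ⇒ [6, 7, 8, 8, 6, 8, 7, 7, 8, 7, 7]
7>6: swap(1,5), hi=4 ⇒ [6, 8, 8, 8, 6, 7, 7, 7, 8, 7, 7]
8>6: swap(1,4), hi=3 ⇒ [6, 6, 8, 8, 8, 7, 7, 7, 8, 7, 7]
6=6: mid=2
8>6: swap(2,3), hi=2 ⇒ [6, 6, 8, 8, 8, 7, 7, 7, 8, 7, 7]
8>6: swap(2,2), hi=1 ⇒ [6, 6, 8, 8, 8, 7, 7, 7, 8, 7, 7]
done. lo=0 hi=1; data=[6, 6, 8, 8, 8, 7, 7, 7, 8, 7, 7]

(0, 1)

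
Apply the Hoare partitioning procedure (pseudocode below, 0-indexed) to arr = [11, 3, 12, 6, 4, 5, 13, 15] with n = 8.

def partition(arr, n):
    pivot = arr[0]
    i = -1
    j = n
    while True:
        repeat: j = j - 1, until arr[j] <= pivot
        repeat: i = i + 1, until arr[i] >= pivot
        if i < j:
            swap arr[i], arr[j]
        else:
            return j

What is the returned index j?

3

pivot = arr[0] = 11; i = -1, j = 8
j→5 (arr[5]=5≤11), i→0 (arr[0]=11≥11); i<j, swap → [5, 3, 12, 6, 4, 11, 13, 15]
j→4 (arr[4]=4≤11), i→2 (arr[2]=12≥11); i<j, swap → [5, 3, 4, 6, 12, 11, 13, 15]
j→3, i→4; i≥j, return j=3. arr = [5, 3, 4, 6, 12, 11, 13, 15]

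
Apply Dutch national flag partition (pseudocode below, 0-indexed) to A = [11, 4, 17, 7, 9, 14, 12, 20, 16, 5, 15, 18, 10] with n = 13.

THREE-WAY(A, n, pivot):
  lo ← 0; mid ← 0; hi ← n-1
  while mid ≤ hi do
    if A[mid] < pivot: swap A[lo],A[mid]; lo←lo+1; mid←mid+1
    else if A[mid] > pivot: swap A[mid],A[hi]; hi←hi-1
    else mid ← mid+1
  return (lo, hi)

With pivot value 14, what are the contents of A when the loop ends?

[11, 4, 10, 7, 9, 12, 5, 14, 16, 15, 18, 20, 17]

pivot = 14; lo=0, mid=0, hi=12
A[mid]=11<14: swap A[0],A[0]; lo=1,mid=1 → [11, 4, 17, 7, 9, 14, 12, 20, 16, 5, 15, 18, 10]
A[mid]=4<14: swap A[1],A[1]; lo=2,mid=2 → [11, 4, 17, 7, 9, 14, 12, 20, 16, 5, 15, 18, 10]
A[mid]=17>14: swap A[2],A[12]; hi=11 → [11, 4, 10, 7, 9, 14, 12, 20, 16, 5, 15, 18, 17]
A[mid]=10<14: swap A[2],A[2]; lo=3,mid=3 → [11, 4, 10, 7, 9, 14, 12, 20, 16, 5, 15, 18, 17]
A[mid]=7<14: swap A[3],A[3]; lo=4,mid=4 → [11, 4, 10, 7, 9, 14, 12, 20, 16, 5, 15, 18, 17]
A[mid]=9<14: swap A[4],A[4]; lo=5,mid=5 → [11, 4, 10, 7, 9, 14, 12, 20, 16, 5, 15, 18, 17]
A[mid]=14=14: mid=6
A[mid]=12<14: swap A[5],A[6]; lo=6,mid=7 → [11, 4, 10, 7, 9, 12, 14, 20, 16, 5, 15, 18, 17]
A[mid]=20>14: swap A[7],A[11]; hi=10 → [11, 4, 10, 7, 9, 12, 14, 18, 16, 5, 15, 20, 17]
A[mid]=18>14: swap A[7],A[10]; hi=9 → [11, 4, 10, 7, 9, 12, 14, 15, 16, 5, 18, 20, 17]
A[mid]=15>14: swap A[7],A[9]; hi=8 → [11, 4, 10, 7, 9, 12, 14, 5, 16, 15, 18, 20, 17]
A[mid]=5<14: swap A[6],A[7]; lo=7,mid=8 → [11, 4, 10, 7, 9, 12, 5, 14, 16, 15, 18, 20, 17]
A[mid]=16>14: swap A[8],A[8]; hi=7 → [11, 4, 10, 7, 9, 12, 5, 14, 16, 15, 18, 20, 17]
end: lo=7, hi=7; A = [11, 4, 10, 7, 9, 12, 5, 14, 16, 15, 18, 20, 17]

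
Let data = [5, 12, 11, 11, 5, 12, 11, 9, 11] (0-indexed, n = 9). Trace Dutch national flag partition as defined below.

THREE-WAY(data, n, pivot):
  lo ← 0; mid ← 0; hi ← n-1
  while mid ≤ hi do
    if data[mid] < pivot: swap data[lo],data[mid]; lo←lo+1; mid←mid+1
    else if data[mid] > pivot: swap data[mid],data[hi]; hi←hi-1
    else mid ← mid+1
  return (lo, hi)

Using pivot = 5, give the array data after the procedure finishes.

[5, 5, 11, 11, 12, 11, 9, 11, 12]

lo=0 mid=0 hi=8
5=5: mid=1
12>5: swap(1,8), hi=7 ⇒ [5, 11, 11, 11, 5, 12, 11, 9, 12]
11>5: swap(1,7), hi=6 ⇒ [5, 9, 11, 11, 5, 12, 11, 11, 12]
9>5: swap(1,6), hi=5 ⇒ [5, 11, 11, 11, 5, 12, 9, 11, 12]
11>5: swap(1,5), hi=4 ⇒ [5, 12, 11, 11, 5, 11, 9, 11, 12]
12>5: swap(1,4), hi=3 ⇒ [5, 5, 11, 11, 12, 11, 9, 11, 12]
5=5: mid=2
11>5: swap(2,3), hi=2 ⇒ [5, 5, 11, 11, 12, 11, 9, 11, 12]
11>5: swap(2,2), hi=1 ⇒ [5, 5, 11, 11, 12, 11, 9, 11, 12]
done. lo=0 hi=1; data=[5, 5, 11, 11, 12, 11, 9, 11, 12]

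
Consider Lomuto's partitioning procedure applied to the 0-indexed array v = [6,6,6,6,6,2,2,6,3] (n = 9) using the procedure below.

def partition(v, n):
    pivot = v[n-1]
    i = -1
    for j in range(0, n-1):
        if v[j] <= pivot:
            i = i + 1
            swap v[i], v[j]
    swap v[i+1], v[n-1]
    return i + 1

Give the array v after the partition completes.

[2,2,3,6,6,6,6,6,6]

pivot=3, i=-1
j=0: 6>3, skip
j=1: 6>3, skip
j=2: 6>3, skip
j=3: 6>3, skip
j=4: 6>3, skip
j=5: 2≤3, i=0, swap(0,5) ⇒ [2,6,6,6,6,6,2,6,3]
j=6: 2≤3, i=1, swap(1,6) ⇒ [2,2,6,6,6,6,6,6,3]
j=7: 6>3, skip
swap(2,8) ⇒ [2,2,3,6,6,6,6,6,6]; return 2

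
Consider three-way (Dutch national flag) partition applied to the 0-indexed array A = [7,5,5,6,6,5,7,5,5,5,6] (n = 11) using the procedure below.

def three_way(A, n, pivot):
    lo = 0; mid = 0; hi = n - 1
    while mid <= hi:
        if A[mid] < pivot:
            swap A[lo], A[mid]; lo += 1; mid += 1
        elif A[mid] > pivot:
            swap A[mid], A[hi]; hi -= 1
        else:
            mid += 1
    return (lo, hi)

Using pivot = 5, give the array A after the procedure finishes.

pivot = 5; lo=0, mid=0, hi=10
A[mid]=7>5: swap A[0],A[10]; hi=9 → [6,5,5,6,6,5,7,5,5,5,7]
A[mid]=6>5: swap A[0],A[9]; hi=8 → [5,5,5,6,6,5,7,5,5,6,7]
A[mid]=5=5: mid=1
A[mid]=5=5: mid=2
A[mid]=5=5: mid=3
A[mid]=6>5: swap A[3],A[8]; hi=7 → [5,5,5,5,6,5,7,5,6,6,7]
A[mid]=5=5: mid=4
A[mid]=6>5: swap A[4],A[7]; hi=6 → [5,5,5,5,5,5,7,6,6,6,7]
A[mid]=5=5: mid=5
A[mid]=5=5: mid=6
A[mid]=7>5: swap A[6],A[6]; hi=5 → [5,5,5,5,5,5,7,6,6,6,7]
end: lo=0, hi=5; A = [5,5,5,5,5,5,7,6,6,6,7]

[5,5,5,5,5,5,7,6,6,6,7]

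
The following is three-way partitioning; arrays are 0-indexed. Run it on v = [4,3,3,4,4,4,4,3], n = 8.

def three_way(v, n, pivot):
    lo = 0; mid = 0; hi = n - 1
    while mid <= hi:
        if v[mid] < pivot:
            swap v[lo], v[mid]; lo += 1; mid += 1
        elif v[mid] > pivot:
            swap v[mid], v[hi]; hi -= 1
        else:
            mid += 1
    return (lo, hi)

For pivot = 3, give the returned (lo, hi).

pivot = 3; lo=0, mid=0, hi=7
v[mid]=4>3: swap v[0],v[7]; hi=6 → [3,3,3,4,4,4,4,4]
v[mid]=3=3: mid=1
v[mid]=3=3: mid=2
v[mid]=3=3: mid=3
v[mid]=4>3: swap v[3],v[6]; hi=5 → [3,3,3,4,4,4,4,4]
v[mid]=4>3: swap v[3],v[5]; hi=4 → [3,3,3,4,4,4,4,4]
v[mid]=4>3: swap v[3],v[4]; hi=3 → [3,3,3,4,4,4,4,4]
v[mid]=4>3: swap v[3],v[3]; hi=2 → [3,3,3,4,4,4,4,4]
end: lo=0, hi=2; v = [3,3,3,4,4,4,4,4]

(0, 2)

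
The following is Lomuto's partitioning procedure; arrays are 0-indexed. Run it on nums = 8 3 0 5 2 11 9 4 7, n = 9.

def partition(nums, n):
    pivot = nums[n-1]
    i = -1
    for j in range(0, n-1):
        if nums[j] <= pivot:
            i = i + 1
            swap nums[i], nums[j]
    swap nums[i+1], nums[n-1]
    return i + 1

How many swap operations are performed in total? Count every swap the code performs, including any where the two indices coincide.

pivot=7, i=-1
j=0: 8>7, skip
j=1: 3≤7, i=0, swap(0,1) ⇒ 3 8 0 5 2 11 9 4 7
j=2: 0≤7, i=1, swap(1,2) ⇒ 3 0 8 5 2 11 9 4 7
j=3: 5≤7, i=2, swap(2,3) ⇒ 3 0 5 8 2 11 9 4 7
j=4: 2≤7, i=3, swap(3,4) ⇒ 3 0 5 2 8 11 9 4 7
j=5: 11>7, skip
j=6: 9>7, skip
j=7: 4≤7, i=4, swap(4,7) ⇒ 3 0 5 2 4 11 9 8 7
swap(5,8) ⇒ 3 0 5 2 4 7 9 8 11; return 5

6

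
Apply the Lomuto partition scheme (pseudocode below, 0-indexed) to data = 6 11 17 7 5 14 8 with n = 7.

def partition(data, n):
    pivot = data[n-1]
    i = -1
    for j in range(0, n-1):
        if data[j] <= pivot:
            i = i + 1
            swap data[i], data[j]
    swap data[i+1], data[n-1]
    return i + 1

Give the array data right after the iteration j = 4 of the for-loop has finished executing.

pivot=8, i=-1
j=0: 6≤8, i=0, swap(0,0) ⇒ 6 11 17 7 5 14 8
j=1: 11>8, skip
j=2: 17>8, skip
j=3: 7≤8, i=1, swap(1,3) ⇒ 6 7 17 11 5 14 8
j=4: 5≤8, i=2, swap(2,4) ⇒ 6 7 5 11 17 14 8
(after j=4) data = 6 7 5 11 17 14 8

6 7 5 11 17 14 8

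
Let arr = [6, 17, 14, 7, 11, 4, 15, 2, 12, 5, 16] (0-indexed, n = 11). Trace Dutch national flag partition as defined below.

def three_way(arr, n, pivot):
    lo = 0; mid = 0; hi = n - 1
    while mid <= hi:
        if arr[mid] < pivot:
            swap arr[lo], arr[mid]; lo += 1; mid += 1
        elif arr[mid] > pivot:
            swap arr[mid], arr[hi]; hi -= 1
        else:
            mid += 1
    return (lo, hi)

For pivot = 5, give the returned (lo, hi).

(2, 2)

lo=0 mid=0 hi=10
6>5: swap(0,10), hi=9 ⇒ [16, 17, 14, 7, 11, 4, 15, 2, 12, 5, 6]
16>5: swap(0,9), hi=8 ⇒ [5, 17, 14, 7, 11, 4, 15, 2, 12, 16, 6]
5=5: mid=1
17>5: swap(1,8), hi=7 ⇒ [5, 12, 14, 7, 11, 4, 15, 2, 17, 16, 6]
12>5: swap(1,7), hi=6 ⇒ [5, 2, 14, 7, 11, 4, 15, 12, 17, 16, 6]
2<5: swap(0,1), lo=1 mid=2 ⇒ [2, 5, 14, 7, 11, 4, 15, 12, 17, 16, 6]
14>5: swap(2,6), hi=5 ⇒ [2, 5, 15, 7, 11, 4, 14, 12, 17, 16, 6]
15>5: swap(2,5), hi=4 ⇒ [2, 5, 4, 7, 11, 15, 14, 12, 17, 16, 6]
4<5: swap(1,2), lo=2 mid=3 ⇒ [2, 4, 5, 7, 11, 15, 14, 12, 17, 16, 6]
7>5: swap(3,4), hi=3 ⇒ [2, 4, 5, 11, 7, 15, 14, 12, 17, 16, 6]
11>5: swap(3,3), hi=2 ⇒ [2, 4, 5, 11, 7, 15, 14, 12, 17, 16, 6]
done. lo=2 hi=2; arr=[2, 4, 5, 11, 7, 15, 14, 12, 17, 16, 6]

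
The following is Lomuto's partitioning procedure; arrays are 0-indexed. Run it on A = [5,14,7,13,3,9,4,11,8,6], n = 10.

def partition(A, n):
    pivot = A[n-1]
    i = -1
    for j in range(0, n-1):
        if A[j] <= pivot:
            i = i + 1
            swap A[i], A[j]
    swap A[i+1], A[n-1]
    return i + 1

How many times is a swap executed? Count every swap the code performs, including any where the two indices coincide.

pivot = A[9] = 6; i = -1
j=0: A[0]=5 ≤ 6 → i=0, swap A[0],A[0] (no change) → [5,14,7,13,3,9,4,11,8,6]
j=1: A[1]=14 > 6 → no swap
j=2: A[2]=7 > 6 → no swap
j=3: A[3]=13 > 6 → no swap
j=4: A[4]=3 ≤ 6 → i=1, swap A[1],A[4] → [5,3,7,13,14,9,4,11,8,6]
j=5: A[5]=9 > 6 → no swap
j=6: A[6]=4 ≤ 6 → i=2, swap A[2],A[6] → [5,3,4,13,14,9,7,11,8,6]
j=7: A[7]=11 > 6 → no swap
j=8: A[8]=8 > 6 → no swap
final swap A[3],A[9] → [5,3,4,6,14,9,7,11,8,13]; return 3

4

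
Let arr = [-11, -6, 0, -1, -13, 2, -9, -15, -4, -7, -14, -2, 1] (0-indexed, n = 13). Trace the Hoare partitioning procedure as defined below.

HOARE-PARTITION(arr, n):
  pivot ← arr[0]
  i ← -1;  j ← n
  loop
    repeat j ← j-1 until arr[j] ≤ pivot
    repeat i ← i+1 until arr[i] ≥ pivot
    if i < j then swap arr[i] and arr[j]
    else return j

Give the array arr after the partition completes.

pivot=-11
j stops at 10 (-14), i stops at 0 (-11); swap ⇒ [-14, -6, 0, -1, -13, 2, -9, -15, -4, -7, -11, -2, 1]
j stops at 7 (-15), i stops at 1 (-6); swap ⇒ [-14, -15, 0, -1, -13, 2, -9, -6, -4, -7, -11, -2, 1]
j stops at 4 (-13), i stops at 2 (0); swap ⇒ [-14, -15, -13, -1, 0, 2, -9, -6, -4, -7, -11, -2, 1]
j stops at 2, i stops at 3; i≥j ⇒ return 2. arr=[-14, -15, -13, -1, 0, 2, -9, -6, -4, -7, -11, -2, 1]

[-14, -15, -13, -1, 0, 2, -9, -6, -4, -7, -11, -2, 1]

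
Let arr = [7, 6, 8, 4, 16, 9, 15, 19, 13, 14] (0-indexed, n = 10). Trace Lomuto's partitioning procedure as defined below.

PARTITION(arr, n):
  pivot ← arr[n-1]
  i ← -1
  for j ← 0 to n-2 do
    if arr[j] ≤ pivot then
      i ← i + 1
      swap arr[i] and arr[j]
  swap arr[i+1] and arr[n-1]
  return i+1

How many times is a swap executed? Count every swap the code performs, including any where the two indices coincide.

7

pivot=14, i=-1
j=0: 7≤14, i=0, swap(0,0) ⇒ [7, 6, 8, 4, 16, 9, 15, 19, 13, 14]
j=1: 6≤14, i=1, swap(1,1) ⇒ [7, 6, 8, 4, 16, 9, 15, 19, 13, 14]
j=2: 8≤14, i=2, swap(2,2) ⇒ [7, 6, 8, 4, 16, 9, 15, 19, 13, 14]
j=3: 4≤14, i=3, swap(3,3) ⇒ [7, 6, 8, 4, 16, 9, 15, 19, 13, 14]
j=4: 16>14, skip
j=5: 9≤14, i=4, swap(4,5) ⇒ [7, 6, 8, 4, 9, 16, 15, 19, 13, 14]
j=6: 15>14, skip
j=7: 19>14, skip
j=8: 13≤14, i=5, swap(5,8) ⇒ [7, 6, 8, 4, 9, 13, 15, 19, 16, 14]
swap(6,9) ⇒ [7, 6, 8, 4, 9, 13, 14, 19, 16, 15]; return 6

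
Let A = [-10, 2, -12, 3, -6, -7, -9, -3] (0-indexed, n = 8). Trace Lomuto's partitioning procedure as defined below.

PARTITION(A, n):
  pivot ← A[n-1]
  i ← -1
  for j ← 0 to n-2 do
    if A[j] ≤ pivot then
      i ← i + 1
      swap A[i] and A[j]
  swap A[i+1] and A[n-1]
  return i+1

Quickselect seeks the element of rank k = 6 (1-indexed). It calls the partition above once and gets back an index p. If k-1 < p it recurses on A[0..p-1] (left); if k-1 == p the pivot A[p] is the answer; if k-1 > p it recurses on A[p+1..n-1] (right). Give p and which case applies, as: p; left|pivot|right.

5; pivot

pivot = A[7] = -3; i = -1
j=0: A[0]=-10 ≤ -3 → i=0, swap A[0],A[0] (no change) → [-10, 2, -12, 3, -6, -7, -9, -3]
j=1: A[1]=2 > -3 → no swap
j=2: A[2]=-12 ≤ -3 → i=1, swap A[1],A[2] → [-10, -12, 2, 3, -6, -7, -9, -3]
j=3: A[3]=3 > -3 → no swap
j=4: A[4]=-6 ≤ -3 → i=2, swap A[2],A[4] → [-10, -12, -6, 3, 2, -7, -9, -3]
j=5: A[5]=-7 ≤ -3 → i=3, swap A[3],A[5] → [-10, -12, -6, -7, 2, 3, -9, -3]
j=6: A[6]=-9 ≤ -3 → i=4, swap A[4],A[6] → [-10, -12, -6, -7, -9, 3, 2, -3]
final swap A[5],A[7] → [-10, -12, -6, -7, -9, -3, 2, 3]; return 5
p = 5; k-1 = 5 == 5 ⇒ pivot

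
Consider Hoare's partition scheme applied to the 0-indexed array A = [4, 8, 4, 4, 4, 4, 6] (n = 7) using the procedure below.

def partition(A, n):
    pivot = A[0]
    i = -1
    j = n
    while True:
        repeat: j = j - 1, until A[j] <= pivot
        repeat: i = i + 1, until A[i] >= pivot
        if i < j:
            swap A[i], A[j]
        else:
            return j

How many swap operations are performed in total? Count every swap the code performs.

pivot=4
j stops at 5 (4), i stops at 0 (4); swap ⇒ [4, 8, 4, 4, 4, 4, 6]
j stops at 4 (4), i stops at 1 (8); swap ⇒ [4, 4, 4, 4, 8, 4, 6]
j stops at 3 (4), i stops at 2 (4); swap ⇒ [4, 4, 4, 4, 8, 4, 6]
j stops at 2, i stops at 3; i≥j ⇒ return 2. A=[4, 4, 4, 4, 8, 4, 6]

3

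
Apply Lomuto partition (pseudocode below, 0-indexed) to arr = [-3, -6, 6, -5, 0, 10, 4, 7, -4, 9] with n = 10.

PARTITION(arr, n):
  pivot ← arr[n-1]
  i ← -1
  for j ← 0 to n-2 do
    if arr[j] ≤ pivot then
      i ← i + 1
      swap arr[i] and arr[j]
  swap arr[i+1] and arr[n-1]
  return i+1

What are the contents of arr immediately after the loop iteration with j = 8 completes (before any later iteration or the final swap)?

[-3, -6, 6, -5, 0, 4, 7, -4, 10, 9]

pivot=9, i=-1
j=0: -3≤9, i=0, swap(0,0) ⇒ [-3, -6, 6, -5, 0, 10, 4, 7, -4, 9]
j=1: -6≤9, i=1, swap(1,1) ⇒ [-3, -6, 6, -5, 0, 10, 4, 7, -4, 9]
j=2: 6≤9, i=2, swap(2,2) ⇒ [-3, -6, 6, -5, 0, 10, 4, 7, -4, 9]
j=3: -5≤9, i=3, swap(3,3) ⇒ [-3, -6, 6, -5, 0, 10, 4, 7, -4, 9]
j=4: 0≤9, i=4, swap(4,4) ⇒ [-3, -6, 6, -5, 0, 10, 4, 7, -4, 9]
j=5: 10>9, skip
j=6: 4≤9, i=5, swap(5,6) ⇒ [-3, -6, 6, -5, 0, 4, 10, 7, -4, 9]
j=7: 7≤9, i=6, swap(6,7) ⇒ [-3, -6, 6, -5, 0, 4, 7, 10, -4, 9]
j=8: -4≤9, i=7, swap(7,8) ⇒ [-3, -6, 6, -5, 0, 4, 7, -4, 10, 9]
(after j=8) arr = [-3, -6, 6, -5, 0, 4, 7, -4, 10, 9]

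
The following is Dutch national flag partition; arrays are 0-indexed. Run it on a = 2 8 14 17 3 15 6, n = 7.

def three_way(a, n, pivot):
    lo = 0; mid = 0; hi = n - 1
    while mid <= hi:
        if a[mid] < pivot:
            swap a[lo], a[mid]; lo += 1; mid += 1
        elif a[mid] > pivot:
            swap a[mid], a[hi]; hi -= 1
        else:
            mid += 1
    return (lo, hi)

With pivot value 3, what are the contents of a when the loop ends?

pivot = 3; lo=0, mid=0, hi=6
a[mid]=2<3: swap a[0],a[0]; lo=1,mid=1 → 2 8 14 17 3 15 6
a[mid]=8>3: swap a[1],a[6]; hi=5 → 2 6 14 17 3 15 8
a[mid]=6>3: swap a[1],a[5]; hi=4 → 2 15 14 17 3 6 8
a[mid]=15>3: swap a[1],a[4]; hi=3 → 2 3 14 17 15 6 8
a[mid]=3=3: mid=2
a[mid]=14>3: swap a[2],a[3]; hi=2 → 2 3 17 14 15 6 8
a[mid]=17>3: swap a[2],a[2]; hi=1 → 2 3 17 14 15 6 8
end: lo=1, hi=1; a = 2 3 17 14 15 6 8

2 3 17 14 15 6 8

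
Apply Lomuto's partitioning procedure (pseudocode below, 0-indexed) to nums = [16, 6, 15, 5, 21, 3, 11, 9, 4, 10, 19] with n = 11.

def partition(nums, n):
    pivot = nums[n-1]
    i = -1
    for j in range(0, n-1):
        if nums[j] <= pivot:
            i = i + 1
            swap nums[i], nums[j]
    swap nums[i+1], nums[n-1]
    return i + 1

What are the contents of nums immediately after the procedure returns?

pivot = nums[10] = 19; i = -1
j=0: nums[0]=16 ≤ 19 → i=0, swap nums[0],nums[0] (no change) → [16, 6, 15, 5, 21, 3, 11, 9, 4, 10, 19]
j=1: nums[1]=6 ≤ 19 → i=1, swap nums[1],nums[1] (no change) → [16, 6, 15, 5, 21, 3, 11, 9, 4, 10, 19]
j=2: nums[2]=15 ≤ 19 → i=2, swap nums[2],nums[2] (no change) → [16, 6, 15, 5, 21, 3, 11, 9, 4, 10, 19]
j=3: nums[3]=5 ≤ 19 → i=3, swap nums[3],nums[3] (no change) → [16, 6, 15, 5, 21, 3, 11, 9, 4, 10, 19]
j=4: nums[4]=21 > 19 → no swap
j=5: nums[5]=3 ≤ 19 → i=4, swap nums[4],nums[5] → [16, 6, 15, 5, 3, 21, 11, 9, 4, 10, 19]
j=6: nums[6]=11 ≤ 19 → i=5, swap nums[5],nums[6] → [16, 6, 15, 5, 3, 11, 21, 9, 4, 10, 19]
j=7: nums[7]=9 ≤ 19 → i=6, swap nums[6],nums[7] → [16, 6, 15, 5, 3, 11, 9, 21, 4, 10, 19]
j=8: nums[8]=4 ≤ 19 → i=7, swap nums[7],nums[8] → [16, 6, 15, 5, 3, 11, 9, 4, 21, 10, 19]
j=9: nums[9]=10 ≤ 19 → i=8, swap nums[8],nums[9] → [16, 6, 15, 5, 3, 11, 9, 4, 10, 21, 19]
final swap nums[9],nums[10] → [16, 6, 15, 5, 3, 11, 9, 4, 10, 19, 21]; return 9

[16, 6, 15, 5, 3, 11, 9, 4, 10, 19, 21]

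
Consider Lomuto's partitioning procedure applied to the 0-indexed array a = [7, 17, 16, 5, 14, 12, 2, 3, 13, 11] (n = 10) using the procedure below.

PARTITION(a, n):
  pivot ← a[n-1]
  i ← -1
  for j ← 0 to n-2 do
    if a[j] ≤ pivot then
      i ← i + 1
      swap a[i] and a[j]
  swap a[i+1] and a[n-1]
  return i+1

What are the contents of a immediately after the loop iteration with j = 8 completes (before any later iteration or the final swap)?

pivot=11, i=-1
j=0: 7≤11, i=0, swap(0,0) ⇒ [7, 17, 16, 5, 14, 12, 2, 3, 13, 11]
j=1: 17>11, skip
j=2: 16>11, skip
j=3: 5≤11, i=1, swap(1,3) ⇒ [7, 5, 16, 17, 14, 12, 2, 3, 13, 11]
j=4: 14>11, skip
j=5: 12>11, skip
j=6: 2≤11, i=2, swap(2,6) ⇒ [7, 5, 2, 17, 14, 12, 16, 3, 13, 11]
j=7: 3≤11, i=3, swap(3,7) ⇒ [7, 5, 2, 3, 14, 12, 16, 17, 13, 11]
j=8: 13>11, skip
(after j=8) a = [7, 5, 2, 3, 14, 12, 16, 17, 13, 11]

[7, 5, 2, 3, 14, 12, 16, 17, 13, 11]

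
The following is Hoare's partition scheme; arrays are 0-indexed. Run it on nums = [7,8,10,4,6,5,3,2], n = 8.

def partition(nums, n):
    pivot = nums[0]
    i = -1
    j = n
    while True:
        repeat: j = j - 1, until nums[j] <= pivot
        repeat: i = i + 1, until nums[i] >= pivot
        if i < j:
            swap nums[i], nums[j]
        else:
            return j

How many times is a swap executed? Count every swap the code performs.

pivot = nums[0] = 7; i = -1, j = 8
j→7 (nums[7]=2≤7), i→0 (nums[0]=7≥7); i<j, swap → [2,8,10,4,6,5,3,7]
j→6 (nums[6]=3≤7), i→1 (nums[1]=8≥7); i<j, swap → [2,3,10,4,6,5,8,7]
j→5 (nums[5]=5≤7), i→2 (nums[2]=10≥7); i<j, swap → [2,3,5,4,6,10,8,7]
j→4, i→5; i≥j, return j=4. nums = [2,3,5,4,6,10,8,7]

3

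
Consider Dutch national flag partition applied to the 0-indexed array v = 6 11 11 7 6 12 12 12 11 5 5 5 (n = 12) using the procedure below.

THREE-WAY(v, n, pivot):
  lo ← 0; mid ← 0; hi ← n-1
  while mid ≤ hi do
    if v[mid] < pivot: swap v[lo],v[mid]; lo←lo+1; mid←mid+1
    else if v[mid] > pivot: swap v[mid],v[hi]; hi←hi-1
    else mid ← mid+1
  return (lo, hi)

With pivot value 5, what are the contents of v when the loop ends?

5 5 5 6 12 12 12 11 7 11 11 6

lo=0 mid=0 hi=11
6>5: swap(0,11), hi=10 ⇒ 5 11 11 7 6 12 12 12 11 5 5 6
5=5: mid=1
11>5: swap(1,10), hi=9 ⇒ 5 5 11 7 6 12 12 12 11 5 11 6
5=5: mid=2
11>5: swap(2,9), hi=8 ⇒ 5 5 5 7 6 12 12 12 11 11 11 6
5=5: mid=3
7>5: swap(3,8), hi=7 ⇒ 5 5 5 11 6 12 12 12 7 11 11 6
11>5: swap(3,7), hi=6 ⇒ 5 5 5 12 6 12 12 11 7 11 11 6
12>5: swap(3,6), hi=5 ⇒ 5 5 5 12 6 12 12 11 7 11 11 6
12>5: swap(3,5), hi=4 ⇒ 5 5 5 12 6 12 12 11 7 11 11 6
12>5: swap(3,4), hi=3 ⇒ 5 5 5 6 12 12 12 11 7 11 11 6
6>5: swap(3,3), hi=2 ⇒ 5 5 5 6 12 12 12 11 7 11 11 6
done. lo=0 hi=2; v=5 5 5 6 12 12 12 11 7 11 11 6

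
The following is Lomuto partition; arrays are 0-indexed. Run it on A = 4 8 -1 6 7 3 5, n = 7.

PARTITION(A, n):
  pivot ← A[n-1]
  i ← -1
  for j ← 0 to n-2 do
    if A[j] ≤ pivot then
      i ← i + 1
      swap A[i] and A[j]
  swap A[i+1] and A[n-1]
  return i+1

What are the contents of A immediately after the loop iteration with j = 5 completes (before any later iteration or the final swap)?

pivot=5, i=-1
j=0: 4≤5, i=0, swap(0,0) ⇒ 4 8 -1 6 7 3 5
j=1: 8>5, skip
j=2: -1≤5, i=1, swap(1,2) ⇒ 4 -1 8 6 7 3 5
j=3: 6>5, skip
j=4: 7>5, skip
j=5: 3≤5, i=2, swap(2,5) ⇒ 4 -1 3 6 7 8 5
(after j=5) A = 4 -1 3 6 7 8 5

4 -1 3 6 7 8 5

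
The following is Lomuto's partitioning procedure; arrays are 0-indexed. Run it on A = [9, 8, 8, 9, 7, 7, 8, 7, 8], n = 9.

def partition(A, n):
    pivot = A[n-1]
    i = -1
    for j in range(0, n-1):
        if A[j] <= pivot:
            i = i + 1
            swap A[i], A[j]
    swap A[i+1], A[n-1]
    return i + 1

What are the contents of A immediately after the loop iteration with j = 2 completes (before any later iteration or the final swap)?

[8, 8, 9, 9, 7, 7, 8, 7, 8]

pivot=8, i=-1
j=0: 9>8, skip
j=1: 8≤8, i=0, swap(0,1) ⇒ [8, 9, 8, 9, 7, 7, 8, 7, 8]
j=2: 8≤8, i=1, swap(1,2) ⇒ [8, 8, 9, 9, 7, 7, 8, 7, 8]
(after j=2) A = [8, 8, 9, 9, 7, 7, 8, 7, 8]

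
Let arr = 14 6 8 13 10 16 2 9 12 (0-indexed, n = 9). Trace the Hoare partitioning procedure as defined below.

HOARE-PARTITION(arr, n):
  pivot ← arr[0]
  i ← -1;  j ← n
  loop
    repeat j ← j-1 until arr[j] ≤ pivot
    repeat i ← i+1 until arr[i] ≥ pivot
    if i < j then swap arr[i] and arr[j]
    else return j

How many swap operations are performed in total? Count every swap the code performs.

2

pivot = arr[0] = 14; i = -1, j = 9
j→8 (arr[8]=12≤14), i→0 (arr[0]=14≥14); i<j, swap → 12 6 8 13 10 16 2 9 14
j→7 (arr[7]=9≤14), i→5 (arr[5]=16≥14); i<j, swap → 12 6 8 13 10 9 2 16 14
j→6, i→7; i≥j, return j=6. arr = 12 6 8 13 10 9 2 16 14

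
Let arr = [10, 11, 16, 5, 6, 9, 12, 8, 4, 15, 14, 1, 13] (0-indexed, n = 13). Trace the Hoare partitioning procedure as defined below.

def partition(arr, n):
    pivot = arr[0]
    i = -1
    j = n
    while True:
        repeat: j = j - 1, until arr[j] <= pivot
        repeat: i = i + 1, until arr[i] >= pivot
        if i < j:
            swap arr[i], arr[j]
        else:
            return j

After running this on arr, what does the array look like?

pivot = arr[0] = 10; i = -1, j = 13
j→11 (arr[11]=1≤10), i→0 (arr[0]=10≥10); i<j, swap → [1, 11, 16, 5, 6, 9, 12, 8, 4, 15, 14, 10, 13]
j→8 (arr[8]=4≤10), i→1 (arr[1]=11≥10); i<j, swap → [1, 4, 16, 5, 6, 9, 12, 8, 11, 15, 14, 10, 13]
j→7 (arr[7]=8≤10), i→2 (arr[2]=16≥10); i<j, swap → [1, 4, 8, 5, 6, 9, 12, 16, 11, 15, 14, 10, 13]
j→5, i→6; i≥j, return j=5. arr = [1, 4, 8, 5, 6, 9, 12, 16, 11, 15, 14, 10, 13]

[1, 4, 8, 5, 6, 9, 12, 16, 11, 15, 14, 10, 13]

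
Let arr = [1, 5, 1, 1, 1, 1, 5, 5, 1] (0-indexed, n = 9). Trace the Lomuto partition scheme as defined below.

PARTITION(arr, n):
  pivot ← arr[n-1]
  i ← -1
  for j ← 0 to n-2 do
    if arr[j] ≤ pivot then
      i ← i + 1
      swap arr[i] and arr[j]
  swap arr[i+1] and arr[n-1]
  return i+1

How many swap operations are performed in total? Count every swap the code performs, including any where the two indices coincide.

pivot=1, i=-1
j=0: 1≤1, i=0, swap(0,0) ⇒ [1, 5, 1, 1, 1, 1, 5, 5, 1]
j=1: 5>1, skip
j=2: 1≤1, i=1, swap(1,2) ⇒ [1, 1, 5, 1, 1, 1, 5, 5, 1]
j=3: 1≤1, i=2, swap(2,3) ⇒ [1, 1, 1, 5, 1, 1, 5, 5, 1]
j=4: 1≤1, i=3, swap(3,4) ⇒ [1, 1, 1, 1, 5, 1, 5, 5, 1]
j=5: 1≤1, i=4, swap(4,5) ⇒ [1, 1, 1, 1, 1, 5, 5, 5, 1]
j=6: 5>1, skip
j=7: 5>1, skip
swap(5,8) ⇒ [1, 1, 1, 1, 1, 1, 5, 5, 5]; return 5

6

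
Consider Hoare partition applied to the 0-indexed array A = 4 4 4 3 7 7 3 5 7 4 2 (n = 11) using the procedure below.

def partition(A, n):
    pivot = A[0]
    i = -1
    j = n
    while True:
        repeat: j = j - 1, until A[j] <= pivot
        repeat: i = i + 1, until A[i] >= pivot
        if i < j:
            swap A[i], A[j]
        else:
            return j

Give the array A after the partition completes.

2 4 3 3 7 7 4 5 7 4 4

pivot = A[0] = 4; i = -1, j = 11
j→10 (A[10]=2≤4), i→0 (A[0]=4≥4); i<j, swap → 2 4 4 3 7 7 3 5 7 4 4
j→9 (A[9]=4≤4), i→1 (A[1]=4≥4); i<j, swap → 2 4 4 3 7 7 3 5 7 4 4
j→6 (A[6]=3≤4), i→2 (A[2]=4≥4); i<j, swap → 2 4 3 3 7 7 4 5 7 4 4
j→3, i→4; i≥j, return j=3. A = 2 4 3 3 7 7 4 5 7 4 4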